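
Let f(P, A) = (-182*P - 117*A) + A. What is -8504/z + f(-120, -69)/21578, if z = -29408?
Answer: 66321979/39660364 ≈ 1.6722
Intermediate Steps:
f(P, A) = -182*P - 116*A
-8504/z + f(-120, -69)/21578 = -8504/(-29408) + (-182*(-120) - 116*(-69))/21578 = -8504*(-1/29408) + (21840 + 8004)*(1/21578) = 1063/3676 + 29844*(1/21578) = 1063/3676 + 14922/10789 = 66321979/39660364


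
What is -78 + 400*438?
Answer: 175122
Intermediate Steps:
-78 + 400*438 = -78 + 175200 = 175122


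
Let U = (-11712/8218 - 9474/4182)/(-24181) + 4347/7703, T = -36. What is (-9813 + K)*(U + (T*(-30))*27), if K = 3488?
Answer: -98391941602664730608500/533461490763439 ≈ -1.8444e+8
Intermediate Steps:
U = 301127387878540/533461490763439 (U = (-11712*1/8218 - 9474*1/4182)*(-1/24181) + 4347*(1/7703) = (-5856/4109 - 1579/697)*(-1/24181) + 4347/7703 = -10569743/2863973*(-1/24181) + 4347/7703 = 10569743/69253731113 + 4347/7703 = 301127387878540/533461490763439 ≈ 0.56448)
(-9813 + K)*(U + (T*(-30))*27) = (-9813 + 3488)*(301127387878540/533461490763439 - 36*(-30)*27) = -6325*(301127387878540/533461490763439 + 1080*27) = -6325*(301127387878540/533461490763439 + 29160) = -6325*15556038198049759780/533461490763439 = -98391941602664730608500/533461490763439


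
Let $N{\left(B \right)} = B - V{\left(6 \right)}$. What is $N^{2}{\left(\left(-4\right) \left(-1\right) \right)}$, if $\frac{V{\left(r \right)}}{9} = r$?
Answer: $2500$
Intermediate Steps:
$V{\left(r \right)} = 9 r$
$N{\left(B \right)} = -54 + B$ ($N{\left(B \right)} = B - 9 \cdot 6 = B - 54 = -54 + B$)
$N^{2}{\left(\left(-4\right) \left(-1\right) \right)} = \left(-54 - -4\right)^{2} = \left(-54 + 4\right)^{2} = \left(-50\right)^{2} = 2500$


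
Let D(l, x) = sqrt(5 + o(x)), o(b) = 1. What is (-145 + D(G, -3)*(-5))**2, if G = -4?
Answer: 21175 + 1450*sqrt(6) ≈ 24727.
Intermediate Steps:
D(l, x) = sqrt(6) (D(l, x) = sqrt(5 + 1) = sqrt(6))
(-145 + D(G, -3)*(-5))**2 = (-145 + sqrt(6)*(-5))**2 = (-145 - 5*sqrt(6))**2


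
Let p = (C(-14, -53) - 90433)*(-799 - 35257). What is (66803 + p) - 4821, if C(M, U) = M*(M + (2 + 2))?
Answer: 3255666390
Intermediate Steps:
C(M, U) = M*(4 + M) (C(M, U) = M*(M + 4) = M*(4 + M))
p = 3255604408 (p = (-14*(4 - 14) - 90433)*(-799 - 35257) = (-14*(-10) - 90433)*(-36056) = (140 - 90433)*(-36056) = -90293*(-36056) = 3255604408)
(66803 + p) - 4821 = (66803 + 3255604408) - 4821 = 3255671211 - 4821 = 3255666390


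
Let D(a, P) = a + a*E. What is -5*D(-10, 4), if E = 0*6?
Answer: 50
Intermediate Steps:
E = 0
D(a, P) = a (D(a, P) = a + a*0 = a + 0 = a)
-5*D(-10, 4) = -5*(-10) = 50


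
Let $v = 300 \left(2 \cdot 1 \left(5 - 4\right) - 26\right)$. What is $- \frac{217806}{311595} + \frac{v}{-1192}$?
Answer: $\frac{82660802}{15475885} \approx 5.3413$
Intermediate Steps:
$v = -7200$ ($v = 300 \left(2 \cdot 1 \cdot 1 - 26\right) = 300 \left(2 \cdot 1 - 26\right) = 300 \left(2 - 26\right) = 300 \left(-24\right) = -7200$)
$- \frac{217806}{311595} + \frac{v}{-1192} = - \frac{217806}{311595} - \frac{7200}{-1192} = \left(-217806\right) \frac{1}{311595} - - \frac{900}{149} = - \frac{72602}{103865} + \frac{900}{149} = \frac{82660802}{15475885}$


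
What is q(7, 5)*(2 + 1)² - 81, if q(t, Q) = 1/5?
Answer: -396/5 ≈ -79.200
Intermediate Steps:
q(t, Q) = ⅕
q(7, 5)*(2 + 1)² - 81 = (2 + 1)²/5 - 81 = (⅕)*3² - 81 = (⅕)*9 - 81 = 9/5 - 81 = -396/5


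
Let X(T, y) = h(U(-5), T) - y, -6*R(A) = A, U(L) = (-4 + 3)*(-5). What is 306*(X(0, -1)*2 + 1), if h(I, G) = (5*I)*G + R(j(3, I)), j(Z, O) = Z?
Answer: 612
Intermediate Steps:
U(L) = 5 (U(L) = -1*(-5) = 5)
R(A) = -A/6
h(I, G) = -1/2 + 5*G*I (h(I, G) = (5*I)*G - 1/6*3 = 5*G*I - 1/2 = -1/2 + 5*G*I)
X(T, y) = -1/2 - y + 25*T (X(T, y) = (-1/2 + 5*T*5) - y = (-1/2 + 25*T) - y = -1/2 - y + 25*T)
306*(X(0, -1)*2 + 1) = 306*((-1/2 - 1*(-1) + 25*0)*2 + 1) = 306*((-1/2 + 1 + 0)*2 + 1) = 306*((1/2)*2 + 1) = 306*(1 + 1) = 306*2 = 612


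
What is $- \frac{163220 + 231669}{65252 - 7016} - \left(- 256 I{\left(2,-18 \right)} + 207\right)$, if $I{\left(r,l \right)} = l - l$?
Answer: $- \frac{12449741}{58236} \approx -213.78$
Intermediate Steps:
$I{\left(r,l \right)} = 0$
$- \frac{163220 + 231669}{65252 - 7016} - \left(- 256 I{\left(2,-18 \right)} + 207\right) = - \frac{163220 + 231669}{65252 - 7016} - \left(\left(-256\right) 0 + 207\right) = - \frac{394889}{58236} - \left(0 + 207\right) = - \frac{394889}{58236} - 207 = - \frac{12449741}{58236}$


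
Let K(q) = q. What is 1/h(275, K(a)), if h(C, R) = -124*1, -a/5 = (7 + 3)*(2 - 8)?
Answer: -1/124 ≈ -0.0080645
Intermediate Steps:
a = 300 (a = -5*(7 + 3)*(2 - 8) = -50*(-6) = -5*(-60) = 300)
h(C, R) = -124
1/h(275, K(a)) = 1/(-124) = -1/124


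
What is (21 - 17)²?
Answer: 16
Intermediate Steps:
(21 - 17)² = 4² = 16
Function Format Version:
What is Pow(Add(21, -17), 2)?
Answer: 16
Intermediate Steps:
Pow(Add(21, -17), 2) = Pow(4, 2) = 16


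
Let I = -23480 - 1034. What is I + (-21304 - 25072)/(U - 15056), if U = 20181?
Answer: -125680626/5125 ≈ -24523.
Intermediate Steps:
I = -24514
I + (-21304 - 25072)/(U - 15056) = -24514 + (-21304 - 25072)/(20181 - 15056) = -24514 - 46376/5125 = -125680626/5125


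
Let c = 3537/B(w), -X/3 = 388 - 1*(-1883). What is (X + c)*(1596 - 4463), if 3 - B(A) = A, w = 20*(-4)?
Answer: 1611087714/83 ≈ 1.9411e+7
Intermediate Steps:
X = -6813 (X = -3*(388 - 1*(-1883)) = -3*(388 + 1883) = -3*2271 = -6813)
w = -80
B(A) = 3 - A
c = 3537/83 (c = 3537/(3 - 1*(-80)) = 3537/(3 + 80) = 3537/83 ≈ 42.614)
(X + c)*(1596 - 4463) = (-6813 + 3537/83)*(1596 - 4463) = -561942/83*(-2867) = 1611087714/83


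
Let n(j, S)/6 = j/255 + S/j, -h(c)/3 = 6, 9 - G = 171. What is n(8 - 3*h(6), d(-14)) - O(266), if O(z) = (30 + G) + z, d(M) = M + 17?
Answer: -348481/2635 ≈ -132.25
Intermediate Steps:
G = -162 (G = 9 - 1*171 = 9 - 171 = -162)
h(c) = -18 (h(c) = -3*6 = -18)
d(M) = 17 + M
n(j, S) = 2*j/85 + 6*S/j (n(j, S) = 6*(j/255 + S/j) = 2*j/85 + 6*S/j)
O(z) = -132 + z (O(z) = (30 - 162) + z = -132 + z)
n(8 - 3*h(6), d(-14)) - O(266) = (2*(8 - 3*(-18))/85 + 6*(17 - 14)/(8 - 3*(-18))) - (-132 + 266) = (2*(8 + 54)/85 + 6*3/(8 + 54)) - 1*134 = ((2/85)*62 + 6*3/62) - 134 = (124/85 + 6*3*(1/62)) - 134 = (124/85 + 9/31) - 134 = 4609/2635 - 134 = -348481/2635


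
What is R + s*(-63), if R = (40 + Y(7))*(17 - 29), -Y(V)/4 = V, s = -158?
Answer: 9810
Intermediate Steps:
Y(V) = -4*V
R = -144 (R = (40 - 4*7)*(17 - 29) = (40 - 28)*(-12) = 12*(-12) = -144)
R + s*(-63) = -144 - 158*(-63) = -144 + 9954 = 9810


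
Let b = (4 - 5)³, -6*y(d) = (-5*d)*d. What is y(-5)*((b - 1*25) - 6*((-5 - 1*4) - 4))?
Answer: 3250/3 ≈ 1083.3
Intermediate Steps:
y(d) = 5*d²/6 (y(d) = -(-5*d)*d/6 = -(-5)*d²/6 = 5*d²/6)
b = -1 (b = (-1)³ = -1)
y(-5)*((b - 1*25) - 6*((-5 - 1*4) - 4)) = ((⅚)*(-5)²)*((-1 - 1*25) - 6*((-5 - 1*4) - 4)) = ((⅚)*25)*((-1 - 25) - 6*((-5 - 4) - 4)) = 125*(-26 - 6*(-9 - 4))/6 = 125*(-26 - 6*(-13))/6 = 125*(-26 + 78)/6 = (125/6)*52 = 3250/3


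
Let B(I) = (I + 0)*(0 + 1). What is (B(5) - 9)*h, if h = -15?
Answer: 60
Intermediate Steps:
B(I) = I (B(I) = I*1 = I)
(B(5) - 9)*h = (5 - 9)*(-15) = -4*(-15) = 60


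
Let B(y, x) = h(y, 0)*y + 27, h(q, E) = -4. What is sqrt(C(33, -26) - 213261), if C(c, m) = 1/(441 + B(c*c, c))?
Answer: I*sqrt(2487476307)/108 ≈ 461.8*I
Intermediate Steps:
B(y, x) = 27 - 4*y (B(y, x) = -4*y + 27 = 27 - 4*y)
C(c, m) = 1/(468 - 4*c**2) (C(c, m) = 1/(441 + (27 - 4*c*c)) = 1/(441 + (27 - 4*c**2)) = 1/(468 - 4*c**2))
sqrt(C(33, -26) - 213261) = sqrt(1/(4*(117 - 1*33**2)) - 213261) = sqrt(1/(4*(117 - 1*1089)) - 213261) = sqrt(1/(4*(117 - 1089)) - 213261) = sqrt((1/4)/(-972) - 213261) = sqrt((1/4)*(-1/972) - 213261) = sqrt(-1/3888 - 213261) = sqrt(-829158769/3888) = I*sqrt(2487476307)/108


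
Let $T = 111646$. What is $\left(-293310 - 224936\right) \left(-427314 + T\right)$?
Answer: $163593678328$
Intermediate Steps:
$\left(-293310 - 224936\right) \left(-427314 + T\right) = \left(-293310 - 224936\right) \left(-427314 + 111646\right) = \left(-518246\right) \left(-315668\right) = 163593678328$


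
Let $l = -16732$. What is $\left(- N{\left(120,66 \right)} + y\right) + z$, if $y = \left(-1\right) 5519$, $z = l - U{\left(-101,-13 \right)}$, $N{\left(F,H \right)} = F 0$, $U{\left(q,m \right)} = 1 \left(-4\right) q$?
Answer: $-22655$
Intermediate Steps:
$U{\left(q,m \right)} = - 4 q$
$N{\left(F,H \right)} = 0$
$z = -17136$ ($z = -16732 - \left(-4\right) \left(-101\right) = -16732 - 404 = -17136$)
$y = -5519$
$\left(- N{\left(120,66 \right)} + y\right) + z = \left(\left(-1\right) 0 - 5519\right) - 17136 = \left(0 - 5519\right) - 17136 = -5519 - 17136 = -22655$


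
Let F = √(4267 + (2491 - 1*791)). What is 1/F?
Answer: √663/1989 ≈ 0.012946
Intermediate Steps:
F = 3*√663 (F = √(4267 + (2491 - 791)) = √(4267 + 1700) = √5967 = 3*√663 ≈ 77.246)
1/F = 1/(3*√663) = √663/1989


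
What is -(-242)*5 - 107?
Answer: 1103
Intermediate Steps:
-(-242)*5 - 107 = -11*(-110) - 107 = 1210 - 107 = 1103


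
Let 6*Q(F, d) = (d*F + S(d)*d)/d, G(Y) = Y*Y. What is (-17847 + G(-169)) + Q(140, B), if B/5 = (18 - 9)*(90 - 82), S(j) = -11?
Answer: 21471/2 ≈ 10736.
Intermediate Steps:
G(Y) = Y²
B = 360 (B = 5*((18 - 9)*(90 - 82)) = 5*(9*8) = 5*72 = 360)
Q(F, d) = (-11*d + F*d)/(6*d) (Q(F, d) = ((d*F - 11*d)/d)/6 = ((F*d - 11*d)/d)/6 = ((-11*d + F*d)/d)/6 = (-11*d + F*d)/(6*d))
(-17847 + G(-169)) + Q(140, B) = (-17847 + (-169)²) + (-11/6 + (⅙)*140) = (-17847 + 28561) + (-11/6 + 70/3) = 10714 + 43/2 = 21471/2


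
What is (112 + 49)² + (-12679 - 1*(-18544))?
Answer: 31786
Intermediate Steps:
(112 + 49)² + (-12679 - 1*(-18544)) = 161² + (-12679 + 18544) = 25921 + 5865 = 31786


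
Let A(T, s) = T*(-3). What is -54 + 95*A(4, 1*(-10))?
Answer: -1194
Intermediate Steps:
A(T, s) = -3*T
-54 + 95*A(4, 1*(-10)) = -54 + 95*(-3*4) = -54 + 95*(-12) = -54 - 1140 = -1194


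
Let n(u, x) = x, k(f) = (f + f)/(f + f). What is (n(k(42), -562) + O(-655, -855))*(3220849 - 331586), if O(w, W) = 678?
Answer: 335154508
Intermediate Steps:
k(f) = 1 (k(f) = (2*f)/((2*f)) = (2*f)*(1/(2*f)) = 1)
(n(k(42), -562) + O(-655, -855))*(3220849 - 331586) = (-562 + 678)*(3220849 - 331586) = 116*2889263 = 335154508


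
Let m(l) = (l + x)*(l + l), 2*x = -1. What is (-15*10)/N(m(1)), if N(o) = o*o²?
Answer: -150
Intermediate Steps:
x = -½ (x = (½)*(-1) = -½ ≈ -0.50000)
m(l) = 2*l*(-½ + l) (m(l) = (l - ½)*(l + l) = (-½ + l)*(2*l) = 2*l*(-½ + l))
N(o) = o³
(-15*10)/N(m(1)) = (-15*10)/((1*(-1 + 2*1))³) = -150/(-1 + 2)³ = -150/1³ = -150/(1³) = -150/1 = -150*1 = -150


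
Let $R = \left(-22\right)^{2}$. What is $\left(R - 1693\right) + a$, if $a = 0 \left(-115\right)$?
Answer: $-1209$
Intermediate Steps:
$a = 0$
$R = 484$
$\left(R - 1693\right) + a = \left(484 - 1693\right) + 0 = -1209 + 0 = -1209$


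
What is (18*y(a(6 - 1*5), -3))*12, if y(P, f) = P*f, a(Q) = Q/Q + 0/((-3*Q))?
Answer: -648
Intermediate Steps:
a(Q) = 1 (a(Q) = 1 + 0*(-1/(3*Q)) = 1 + 0 = 1)
(18*y(a(6 - 1*5), -3))*12 = (18*(1*(-3)))*12 = (18*(-3))*12 = -54*12 = -648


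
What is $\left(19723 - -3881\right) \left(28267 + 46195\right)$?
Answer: $1757601048$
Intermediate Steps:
$\left(19723 - -3881\right) \left(28267 + 46195\right) = \left(19723 + \left(-728 + 4609\right)\right) 74462 = \left(19723 + 3881\right) 74462 = 23604 \cdot 74462 = 1757601048$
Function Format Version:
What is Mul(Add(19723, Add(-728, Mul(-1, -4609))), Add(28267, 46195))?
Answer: 1757601048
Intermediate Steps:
Mul(Add(19723, Add(-728, Mul(-1, -4609))), Add(28267, 46195)) = Mul(Add(19723, Add(-728, 4609)), 74462) = Mul(Add(19723, 3881), 74462) = Mul(23604, 74462) = 1757601048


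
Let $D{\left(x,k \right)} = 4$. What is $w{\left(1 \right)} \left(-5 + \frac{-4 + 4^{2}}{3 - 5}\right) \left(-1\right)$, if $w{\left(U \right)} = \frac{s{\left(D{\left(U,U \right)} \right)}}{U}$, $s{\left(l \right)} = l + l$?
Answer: $88$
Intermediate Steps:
$s{\left(l \right)} = 2 l$
$w{\left(U \right)} = \frac{8}{U}$ ($w{\left(U \right)} = \frac{2 \cdot 4}{U} = \frac{8}{U}$)
$w{\left(1 \right)} \left(-5 + \frac{-4 + 4^{2}}{3 - 5}\right) \left(-1\right) = \frac{8}{1} \left(-5 + \frac{-4 + 4^{2}}{3 - 5}\right) \left(-1\right) = 8 \cdot 1 \left(-5 + \frac{-4 + 16}{-2}\right) \left(-1\right) = 8 \left(-5 + 12 \left(- \frac{1}{2}\right)\right) \left(-1\right) = 8 \left(-5 - 6\right) \left(-1\right) = 8 \left(\left(-11\right) \left(-1\right)\right) = 8 \cdot 11 = 88$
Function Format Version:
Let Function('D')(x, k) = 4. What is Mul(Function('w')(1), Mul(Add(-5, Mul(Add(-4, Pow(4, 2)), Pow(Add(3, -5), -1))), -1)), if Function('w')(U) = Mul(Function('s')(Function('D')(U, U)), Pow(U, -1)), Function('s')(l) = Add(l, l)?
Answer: 88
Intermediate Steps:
Function('s')(l) = Mul(2, l)
Function('w')(U) = Mul(8, Pow(U, -1)) (Function('w')(U) = Mul(Mul(2, 4), Pow(U, -1)) = Mul(8, Pow(U, -1)))
Mul(Function('w')(1), Mul(Add(-5, Mul(Add(-4, Pow(4, 2)), Pow(Add(3, -5), -1))), -1)) = Mul(Mul(8, Pow(1, -1)), Mul(Add(-5, Mul(Add(-4, Pow(4, 2)), Pow(Add(3, -5), -1))), -1)) = Mul(Mul(8, 1), Mul(Add(-5, Mul(Add(-4, 16), Pow(-2, -1))), -1)) = Mul(8, Mul(Add(-5, Mul(12, Rational(-1, 2))), -1)) = Mul(8, Mul(Add(-5, -6), -1)) = Mul(8, Mul(-11, -1)) = Mul(8, 11) = 88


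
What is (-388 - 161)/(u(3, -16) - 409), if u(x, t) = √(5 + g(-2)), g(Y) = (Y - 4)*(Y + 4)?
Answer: 224541/167288 + 549*I*√7/167288 ≈ 1.3422 + 0.0086827*I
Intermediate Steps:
g(Y) = (-4 + Y)*(4 + Y)
u(x, t) = I*√7 (u(x, t) = √(5 + (-16 + (-2)²)) = √(5 + (-16 + 4)) = √(5 - 12) = √(-7) = I*√7)
(-388 - 161)/(u(3, -16) - 409) = (-388 - 161)/(I*√7 - 409) = -549/(-409 + I*√7)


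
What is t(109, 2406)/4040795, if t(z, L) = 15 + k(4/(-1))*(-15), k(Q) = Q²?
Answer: -45/808159 ≈ -5.5682e-5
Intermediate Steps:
t(z, L) = -225 (t(z, L) = 15 + (4/(-1))²*(-15) = 15 + (4*(-1))²*(-15) = 15 + (-4)²*(-15) = 15 + 16*(-15) = 15 - 240 = -225)
t(109, 2406)/4040795 = -225/4040795 = -225*1/4040795 = -45/808159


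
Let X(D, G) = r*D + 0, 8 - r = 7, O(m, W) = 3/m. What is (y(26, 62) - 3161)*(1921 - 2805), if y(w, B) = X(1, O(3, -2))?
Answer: 2793440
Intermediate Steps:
r = 1 (r = 8 - 1*7 = 8 - 7 = 1)
X(D, G) = D (X(D, G) = 1*D + 0 = D + 0 = D)
y(w, B) = 1
(y(26, 62) - 3161)*(1921 - 2805) = (1 - 3161)*(1921 - 2805) = -3160*(-884) = 2793440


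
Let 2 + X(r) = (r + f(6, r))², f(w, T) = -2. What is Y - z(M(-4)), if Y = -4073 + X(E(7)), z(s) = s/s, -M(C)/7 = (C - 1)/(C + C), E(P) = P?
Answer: -4051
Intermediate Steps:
M(C) = -7*(-1 + C)/(2*C) (M(C) = -7*(C - 1)/(C + C) = -7*(-1 + C)/(2*C))
X(r) = -2 + (-2 + r)² (X(r) = -2 + (r - 2)² = -2 + (-2 + r)²)
z(s) = 1
Y = -4050 (Y = -4073 + (-2 + (-2 + 7)²) = -4073 + (-2 + 5²) = -4073 + (-2 + 25) = -4073 + 23 = -4050)
Y - z(M(-4)) = -4050 - 1*1 = -4050 - 1 = -4051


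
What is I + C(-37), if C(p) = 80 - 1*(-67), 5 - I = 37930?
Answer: -37778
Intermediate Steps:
I = -37925 (I = 5 - 1*37930 = 5 - 37930 = -37925)
C(p) = 147 (C(p) = 80 + 67 = 147)
I + C(-37) = -37925 + 147 = -37778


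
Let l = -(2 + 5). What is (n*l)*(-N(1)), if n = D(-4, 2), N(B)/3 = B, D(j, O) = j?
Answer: -84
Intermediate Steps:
N(B) = 3*B
l = -7 (l = -1*7 = -7)
n = -4
(n*l)*(-N(1)) = (-4*(-7))*(-3) = 28*(-1*3) = 28*(-3) = -84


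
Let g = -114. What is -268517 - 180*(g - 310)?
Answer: -192197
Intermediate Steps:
-268517 - 180*(g - 310) = -268517 - 180*(-114 - 310) = -268517 - 180*(-424) = -268517 - 1*(-76320) = -268517 + 76320 = -192197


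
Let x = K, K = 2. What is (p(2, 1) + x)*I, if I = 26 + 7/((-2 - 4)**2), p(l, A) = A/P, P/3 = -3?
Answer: 16031/324 ≈ 49.478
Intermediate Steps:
P = -9 (P = 3*(-3) = -9)
x = 2
p(l, A) = -A/9 (p(l, A) = A/(-9) = A*(-1/9) = -A/9)
I = 943/36 (I = 26 + 7/((-6)**2) = 26 + 7/36 = 943/36 ≈ 26.194)
(p(2, 1) + x)*I = (-1/9*1 + 2)*(943/36) = (-1/9 + 2)*(943/36) = (17/9)*(943/36) = 16031/324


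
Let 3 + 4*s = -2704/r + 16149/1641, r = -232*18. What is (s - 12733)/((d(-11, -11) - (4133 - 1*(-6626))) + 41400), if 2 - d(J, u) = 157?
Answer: -7270339739/17409579048 ≈ -0.41761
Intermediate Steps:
d(J, u) = -155 (d(J, u) = 2 - 1*157 = 2 - 157 = -155)
r = -4176
s = 1069105/571068 (s = -3/4 + (-2704/(-4176) + 16149/1641)/4 = -3/4 + (-2704*(-1/4176) + 16149*(1/1641))/4 = -3/4 + (169/261 + 5383/547)/4 = -3/4 + (1/4)*(1497406/142767) = -3/4 + 748703/285534 = 1069105/571068 ≈ 1.8721)
(s - 12733)/((d(-11, -11) - (4133 - 1*(-6626))) + 41400) = (1069105/571068 - 12733)/((-155 - (4133 - 1*(-6626))) + 41400) = -7270339739/(571068*((-155 - (4133 + 6626)) + 41400)) = -7270339739/(571068*((-155 - 1*10759) + 41400)) = -7270339739/(571068*((-155 - 10759) + 41400)) = -7270339739/(571068*(-10914 + 41400)) = -7270339739/571068/30486 = -7270339739/571068*1/30486 = -7270339739/17409579048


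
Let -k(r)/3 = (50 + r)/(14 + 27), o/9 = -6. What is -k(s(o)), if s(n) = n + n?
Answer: -174/41 ≈ -4.2439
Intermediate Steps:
o = -54 (o = 9*(-6) = -54)
s(n) = 2*n
k(r) = -150/41 - 3*r/41 (k(r) = -3*(50 + r)/(14 + 27) = -3*(50 + r)/41 = -3*(50/41 + r/41) = -150/41 - 3*r/41)
-k(s(o)) = -(-150/41 - 6*(-54)/41) = -(-150/41 - 3/41*(-108)) = -(-150/41 + 324/41) = -1*174/41 = -174/41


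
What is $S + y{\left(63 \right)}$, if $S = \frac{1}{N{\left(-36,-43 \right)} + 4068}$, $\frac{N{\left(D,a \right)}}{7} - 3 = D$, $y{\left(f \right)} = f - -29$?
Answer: $\frac{353005}{3837} \approx 92.0$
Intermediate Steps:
$y{\left(f \right)} = 29 + f$ ($y{\left(f \right)} = f + 29 = 29 + f$)
$N{\left(D,a \right)} = 21 + 7 D$
$S = \frac{1}{3837}$ ($S = \frac{1}{\left(21 + 7 \left(-36\right)\right) + 4068} = \frac{1}{\left(21 - 252\right) + 4068} = \frac{1}{-231 + 4068} = \frac{1}{3837} \approx 0.00026062$)
$S + y{\left(63 \right)} = \frac{1}{3837} + \left(29 + 63\right) = \frac{1}{3837} + 92 = \frac{353005}{3837}$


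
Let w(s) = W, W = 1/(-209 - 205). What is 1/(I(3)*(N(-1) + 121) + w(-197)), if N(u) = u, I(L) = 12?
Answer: 414/596159 ≈ 0.00069445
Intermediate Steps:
W = -1/414 (W = 1/(-414) = -1/414 ≈ -0.0024155)
w(s) = -1/414
1/(I(3)*(N(-1) + 121) + w(-197)) = 1/(12*(-1 + 121) - 1/414) = 1/(12*120 - 1/414) = 1/(1440 - 1/414) = 1/(596159/414) = 414/596159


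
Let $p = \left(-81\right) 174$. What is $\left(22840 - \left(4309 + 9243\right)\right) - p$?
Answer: $23382$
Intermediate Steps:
$p = -14094$
$\left(22840 - \left(4309 + 9243\right)\right) - p = \left(22840 - \left(4309 + 9243\right)\right) - -14094 = \left(22840 - 13552\right) + 14094 = 9288 + 14094 = 23382$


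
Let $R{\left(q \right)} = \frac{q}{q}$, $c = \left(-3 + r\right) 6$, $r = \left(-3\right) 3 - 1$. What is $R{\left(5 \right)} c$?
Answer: $-78$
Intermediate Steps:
$r = -10$ ($r = -9 - 1 = -10$)
$c = -78$ ($c = \left(-3 - 10\right) 6 = \left(-13\right) 6 = -78$)
$R{\left(q \right)} = 1$
$R{\left(5 \right)} c = 1 \left(-78\right) = -78$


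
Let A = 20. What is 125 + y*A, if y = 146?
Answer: 3045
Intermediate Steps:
125 + y*A = 125 + 146*20 = 125 + 2920 = 3045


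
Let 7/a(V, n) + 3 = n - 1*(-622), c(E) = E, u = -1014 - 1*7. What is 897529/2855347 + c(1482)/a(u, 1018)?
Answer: 6927175186501/19987429 ≈ 3.4658e+5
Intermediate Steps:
u = -1021 (u = -1014 - 7 = -1021)
a(V, n) = 7/(619 + n) (a(V, n) = 7/(-3 + (n - 1*(-622))) = 7/(-3 + (n + 622)) = 7/(-3 + (622 + n)) = 7/(619 + n))
897529/2855347 + c(1482)/a(u, 1018) = 897529/2855347 + 1482/((7/(619 + 1018))) = 897529*(1/2855347) + 1482/((7/1637)) = 897529/2855347 + 1482/((7*(1/1637))) = 897529/2855347 + 1482/(7/1637) = 897529/2855347 + 1482*(1637/7) = 897529/2855347 + 2426034/7 = 6927175186501/19987429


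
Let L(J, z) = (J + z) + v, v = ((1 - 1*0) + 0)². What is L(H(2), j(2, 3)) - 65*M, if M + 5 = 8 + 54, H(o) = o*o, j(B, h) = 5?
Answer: -3695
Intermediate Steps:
H(o) = o²
M = 57 (M = -5 + (8 + 54) = -5 + 62 = 57)
v = 1 (v = ((1 + 0) + 0)² = (1 + 0)² = 1² = 1)
L(J, z) = 1 + J + z (L(J, z) = (J + z) + 1 = 1 + J + z)
L(H(2), j(2, 3)) - 65*M = (1 + 2² + 5) - 65*57 = (1 + 4 + 5) - 3705 = 10 - 3705 = -3695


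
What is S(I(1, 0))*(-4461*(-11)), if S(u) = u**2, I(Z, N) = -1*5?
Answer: 1226775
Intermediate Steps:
I(Z, N) = -5
S(I(1, 0))*(-4461*(-11)) = (-5)**2*(-4461*(-11)) = 25*49071 = 1226775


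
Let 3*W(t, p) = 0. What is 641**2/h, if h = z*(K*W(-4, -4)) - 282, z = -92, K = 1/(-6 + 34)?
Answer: -410881/282 ≈ -1457.0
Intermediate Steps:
K = 1/28 ≈ 0.035714
W(t, p) = 0 (W(t, p) = (1/3)*0 = 0)
h = -282 (h = -23*0/7 - 282 = -92*0 - 282 = 0 - 282 = -282)
641**2/h = 641**2/(-282) = 410881*(-1/282) = -410881/282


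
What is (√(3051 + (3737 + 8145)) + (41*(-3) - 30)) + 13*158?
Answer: 1901 + √14933 ≈ 2023.2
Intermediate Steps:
(√(3051 + (3737 + 8145)) + (41*(-3) - 30)) + 13*158 = (√(3051 + 11882) + (-123 - 30)) + 2054 = (√14933 - 153) + 2054 = (-153 + √14933) + 2054 = 1901 + √14933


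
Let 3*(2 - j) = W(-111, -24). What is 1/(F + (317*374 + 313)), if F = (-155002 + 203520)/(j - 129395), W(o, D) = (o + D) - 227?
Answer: 387817/46100049053 ≈ 8.4125e-6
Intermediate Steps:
W(o, D) = -227 + D + o (W(o, D) = (D + o) - 227 = -227 + D + o)
j = 368/3 (j = 2 - (-227 - 24 - 111)/3 = 2 - ⅓*(-362) = 2 + 362/3 = 368/3 ≈ 122.67)
F = -145554/387817 (F = (-155002 + 203520)/(368/3 - 129395) = 48518/(-387817/3) = 48518*(-3/387817) = -145554/387817 ≈ -0.37532)
1/(F + (317*374 + 313)) = 1/(-145554/387817 + (317*374 + 313)) = 1/(-145554/387817 + (118558 + 313)) = 1/(-145554/387817 + 118871) = 1/(46100049053/387817) = 387817/46100049053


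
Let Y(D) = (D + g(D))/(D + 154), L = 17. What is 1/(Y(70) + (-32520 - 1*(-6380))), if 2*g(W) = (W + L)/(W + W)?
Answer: -62720/1639481113 ≈ -3.8256e-5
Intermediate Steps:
g(W) = (17 + W)/(4*W) (g(W) = ((W + 17)/(W + W))/2 = ((17 + W)/((2*W)))/2 = ((17 + W)*(1/(2*W)))/2 = ((17 + W)/(2*W))/2 = (17 + W)/(4*W))
Y(D) = (D + (17 + D)/(4*D))/(154 + D) (Y(D) = (D + (17 + D)/(4*D))/(D + 154) = (D + (17 + D)/(4*D))/(154 + D))
1/(Y(70) + (-32520 - 1*(-6380))) = 1/((¼)*(17 + 70 + 4*70²)/(70*(154 + 70)) + (-32520 - 1*(-6380))) = 1/((¼)*(1/70)*(17 + 70 + 4*4900)/224 + (-32520 + 6380)) = 1/((¼)*(1/70)*(1/224)*(17 + 70 + 19600) - 26140) = 1/((¼)*(1/70)*(1/224)*19687 - 26140) = 1/(19687/62720 - 26140) = 1/(-1639481113/62720) = -62720/1639481113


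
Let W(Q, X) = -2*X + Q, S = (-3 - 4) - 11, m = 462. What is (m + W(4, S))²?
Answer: 252004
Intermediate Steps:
S = -18 (S = -7 - 11 = -18)
W(Q, X) = Q - 2*X
(m + W(4, S))² = (462 + (4 - 2*(-18)))² = (462 + (4 + 36))² = (462 + 40)² = 502² = 252004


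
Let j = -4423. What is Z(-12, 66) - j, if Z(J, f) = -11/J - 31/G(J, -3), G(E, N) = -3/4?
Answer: 17861/4 ≈ 4465.3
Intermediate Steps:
G(E, N) = -¾ (G(E, N) = -3*¼ = -¾)
Z(J, f) = 124/3 - 11/J (Z(J, f) = -11/J - 31/(-¾) = -11/J - 31*(-4/3) = -11/J + 124/3 = 124/3 - 11/J)
Z(-12, 66) - j = (124/3 - 11/(-12)) - 1*(-4423) = (124/3 - 11*(-1/12)) + 4423 = (124/3 + 11/12) + 4423 = 169/4 + 4423 = 17861/4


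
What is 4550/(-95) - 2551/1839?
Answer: -1721959/34941 ≈ -49.282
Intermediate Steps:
4550/(-95) - 2551/1839 = 4550*(-1/95) - 2551*1/1839 = -910/19 - 2551/1839 = -1721959/34941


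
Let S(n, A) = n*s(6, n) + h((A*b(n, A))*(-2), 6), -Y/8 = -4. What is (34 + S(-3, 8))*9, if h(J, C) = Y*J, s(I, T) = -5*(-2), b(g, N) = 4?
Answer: -18396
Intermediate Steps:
Y = 32 (Y = -8*(-4) = 32)
s(I, T) = 10
h(J, C) = 32*J
S(n, A) = -256*A + 10*n (S(n, A) = n*10 + 32*((A*4)*(-2)) = 10*n + 32*((4*A)*(-2)) = 10*n + 32*(-8*A) = 10*n - 256*A = -256*A + 10*n)
(34 + S(-3, 8))*9 = (34 + (-256*8 + 10*(-3)))*9 = (34 + (-2048 - 30))*9 = (34 - 2078)*9 = -2044*9 = -18396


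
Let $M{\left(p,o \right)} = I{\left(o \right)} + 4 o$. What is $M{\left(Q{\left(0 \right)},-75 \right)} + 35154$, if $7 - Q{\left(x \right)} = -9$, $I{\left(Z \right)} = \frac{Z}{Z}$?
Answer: $34855$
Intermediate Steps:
$I{\left(Z \right)} = 1$
$Q{\left(x \right)} = 16$ ($Q{\left(x \right)} = 7 - -9 = 7 + 9 = 16$)
$M{\left(p,o \right)} = 1 + 4 o$
$M{\left(Q{\left(0 \right)},-75 \right)} + 35154 = \left(1 + 4 \left(-75\right)\right) + 35154 = \left(1 - 300\right) + 35154 = -299 + 35154 = 34855$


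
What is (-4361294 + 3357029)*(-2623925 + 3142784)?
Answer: -521071933635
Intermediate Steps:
(-4361294 + 3357029)*(-2623925 + 3142784) = -1004265*518859 = -521071933635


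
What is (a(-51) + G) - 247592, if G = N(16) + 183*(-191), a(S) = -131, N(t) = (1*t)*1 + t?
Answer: -282644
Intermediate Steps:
N(t) = 2*t (N(t) = t*1 + t = t + t = 2*t)
G = -34921 (G = 2*16 + 183*(-191) = 32 - 34953 = -34921)
(a(-51) + G) - 247592 = (-131 - 34921) - 247592 = -35052 - 247592 = -282644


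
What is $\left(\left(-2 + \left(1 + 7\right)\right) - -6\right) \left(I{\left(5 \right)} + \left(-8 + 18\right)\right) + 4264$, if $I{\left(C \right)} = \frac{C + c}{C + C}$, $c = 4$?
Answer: $\frac{21974}{5} \approx 4394.8$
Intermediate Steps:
$I{\left(C \right)} = \frac{4 + C}{2 C}$ ($I{\left(C \right)} = \frac{C + 4}{C + C} = \frac{4 + C}{2 C}$)
$\left(\left(-2 + \left(1 + 7\right)\right) - -6\right) \left(I{\left(5 \right)} + \left(-8 + 18\right)\right) + 4264 = \left(\left(-2 + \left(1 + 7\right)\right) - -6\right) \left(\frac{4 + 5}{2 \cdot 5} + \left(-8 + 18\right)\right) + 4264 = \left(\left(-2 + 8\right) + 6\right) \left(\frac{1}{2} \cdot \frac{1}{5} \cdot 9 + 10\right) + 4264 = \left(6 + 6\right) \left(\frac{9}{10} + 10\right) + 4264 = 12 \cdot \frac{109}{10} + 4264 = \frac{654}{5} + 4264 = \frac{21974}{5}$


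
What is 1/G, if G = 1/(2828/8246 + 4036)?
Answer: 2377406/589 ≈ 4036.3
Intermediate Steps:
G = 589/2377406 (G = 1/(2828*(1/8246) + 4036) = 1/(202/589 + 4036) = 1/(2377406/589) = 589/2377406 ≈ 0.00024775)
1/G = 1/(589/2377406) = 2377406/589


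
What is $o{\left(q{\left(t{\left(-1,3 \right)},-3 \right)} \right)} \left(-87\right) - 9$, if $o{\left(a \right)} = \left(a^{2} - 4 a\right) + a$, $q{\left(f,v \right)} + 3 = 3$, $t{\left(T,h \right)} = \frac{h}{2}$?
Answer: $-9$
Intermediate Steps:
$t{\left(T,h \right)} = \frac{h}{2}$ ($t{\left(T,h \right)} = h \frac{1}{2} = \frac{h}{2}$)
$q{\left(f,v \right)} = 0$ ($q{\left(f,v \right)} = -3 + 3 = 0$)
$o{\left(a \right)} = a^{2} - 3 a$
$o{\left(q{\left(t{\left(-1,3 \right)},-3 \right)} \right)} \left(-87\right) - 9 = 0 \left(-3 + 0\right) \left(-87\right) - 9 = 0 \left(-3\right) \left(-87\right) - 9 = 0 \left(-87\right) - 9 = 0 - 9 = -9$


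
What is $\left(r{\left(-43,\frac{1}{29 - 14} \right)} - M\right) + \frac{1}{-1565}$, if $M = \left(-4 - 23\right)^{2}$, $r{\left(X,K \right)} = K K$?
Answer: $- \frac{51339557}{70425} \approx -729.0$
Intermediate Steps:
$r{\left(X,K \right)} = K^{2}$
$M = 729$ ($M = \left(-4 - 23\right)^{2} = \left(-27\right)^{2} = 729$)
$\left(r{\left(-43,\frac{1}{29 - 14} \right)} - M\right) + \frac{1}{-1565} = \left(\left(\frac{1}{29 - 14}\right)^{2} - 729\right) + \frac{1}{-1565} = \left(\left(\frac{1}{15}\right)^{2} - 729\right) - \frac{1}{1565} = \left(\frac{1}{225} - 729\right) - \frac{1}{1565} = - \frac{164024}{225} - \frac{1}{1565} = - \frac{51339557}{70425}$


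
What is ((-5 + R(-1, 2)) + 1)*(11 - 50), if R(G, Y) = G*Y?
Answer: 234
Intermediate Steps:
((-5 + R(-1, 2)) + 1)*(11 - 50) = ((-5 - 1*2) + 1)*(11 - 50) = ((-5 - 2) + 1)*(-39) = (-7 + 1)*(-39) = -6*(-39) = 234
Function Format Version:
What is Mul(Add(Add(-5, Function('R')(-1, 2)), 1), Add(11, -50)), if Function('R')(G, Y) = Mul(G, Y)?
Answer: 234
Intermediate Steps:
Mul(Add(Add(-5, Function('R')(-1, 2)), 1), Add(11, -50)) = Mul(Add(Add(-5, Mul(-1, 2)), 1), Add(11, -50)) = Mul(Add(Add(-5, -2), 1), -39) = Mul(Add(-7, 1), -39) = Mul(-6, -39) = 234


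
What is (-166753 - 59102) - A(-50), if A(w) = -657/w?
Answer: -11293407/50 ≈ -2.2587e+5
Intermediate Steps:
(-166753 - 59102) - A(-50) = (-166753 - 59102) - (-657)/(-50) = -225855 - (-657)*(-1)/50 = -225855 - 1*657/50 = -225855 - 657/50 = -11293407/50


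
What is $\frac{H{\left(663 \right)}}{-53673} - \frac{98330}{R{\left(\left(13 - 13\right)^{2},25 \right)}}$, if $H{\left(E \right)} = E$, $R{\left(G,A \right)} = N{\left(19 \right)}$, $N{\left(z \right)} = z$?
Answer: $- \frac{1759226229}{339929} \approx -5175.3$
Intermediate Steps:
$R{\left(G,A \right)} = 19$
$\frac{H{\left(663 \right)}}{-53673} - \frac{98330}{R{\left(\left(13 - 13\right)^{2},25 \right)}} = \frac{663}{-53673} - \frac{98330}{19} = 663 \left(- \frac{1}{53673}\right) - \frac{98330}{19} = - \frac{221}{17891} - \frac{98330}{19} = - \frac{1759226229}{339929}$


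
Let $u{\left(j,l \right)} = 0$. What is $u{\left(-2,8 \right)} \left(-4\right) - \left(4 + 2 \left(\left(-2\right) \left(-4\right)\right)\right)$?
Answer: $-20$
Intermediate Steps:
$u{\left(-2,8 \right)} \left(-4\right) - \left(4 + 2 \left(\left(-2\right) \left(-4\right)\right)\right) = 0 \left(-4\right) - \left(4 + 2 \left(\left(-2\right) \left(-4\right)\right)\right) = 0 - 20 = -20$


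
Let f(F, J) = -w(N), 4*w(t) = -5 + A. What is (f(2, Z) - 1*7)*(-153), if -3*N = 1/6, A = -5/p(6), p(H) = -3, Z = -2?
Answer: 1887/2 ≈ 943.50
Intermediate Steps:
A = 5/3 (A = -5/(-3) = -5*(-⅓) = 5/3 ≈ 1.6667)
N = -1/18 (N = -1/(3*6) = -⅓*⅙ = -1/18 ≈ -0.055556)
w(t) = -⅚ (w(t) = (-5 + 5/3)/4 = (¼)*(-10/3) = -⅚)
f(F, J) = ⅚ (f(F, J) = -1*(-⅚) = ⅚)
(f(2, Z) - 1*7)*(-153) = (⅚ - 1*7)*(-153) = (⅚ - 7)*(-153) = -37/6*(-153) = 1887/2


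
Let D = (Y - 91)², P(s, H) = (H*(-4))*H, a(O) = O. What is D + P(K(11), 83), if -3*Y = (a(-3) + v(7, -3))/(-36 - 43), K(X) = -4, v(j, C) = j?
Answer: -1082829995/56169 ≈ -19278.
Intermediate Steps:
P(s, H) = -4*H² (P(s, H) = (-4*H)*H = -4*H²)
Y = 4/237 (Y = -(-3 + 7)/(3*(-36 - 43)) = -4/(3*(-79)) = -4*(-1)/(3*79) = -⅓*(-4/79) = 4/237 ≈ 0.016878)
D = 464962969/56169 (D = (4/237 - 91)² = (-21563/237)² = 464962969/56169 ≈ 8277.9)
D + P(K(11), 83) = 464962969/56169 - 4*83² = 464962969/56169 - 4*6889 = 464962969/56169 - 27556 = -1082829995/56169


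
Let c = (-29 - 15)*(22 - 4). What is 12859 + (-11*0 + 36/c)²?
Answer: 6223757/484 ≈ 12859.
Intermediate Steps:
c = -792 (c = -44*18 = -792)
12859 + (-11*0 + 36/c)² = 12859 + (-11*0 + 36/(-792))² = 12859 + (0 + 36*(-1/792))² = 12859 + (0 - 1/22)² = 12859 + (-1/22)² = 12859 + 1/484 = 6223757/484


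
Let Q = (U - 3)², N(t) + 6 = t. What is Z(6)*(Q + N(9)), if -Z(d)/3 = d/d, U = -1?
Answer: -57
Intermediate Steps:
N(t) = -6 + t
Z(d) = -3 (Z(d) = -3*d/d = -3*1 = -3)
Q = 16 (Q = (-1 - 3)² = (-4)² = 16)
Z(6)*(Q + N(9)) = -3*(16 + (-6 + 9)) = -3*(16 + 3) = -3*19 = -57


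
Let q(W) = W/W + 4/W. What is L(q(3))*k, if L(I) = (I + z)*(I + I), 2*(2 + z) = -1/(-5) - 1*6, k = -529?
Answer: 285131/45 ≈ 6336.2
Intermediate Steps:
q(W) = 1 + 4/W
z = -49/10 (z = -2 + (-1/(-5) - 1*6)/2 = -2 + (-1*(-⅕) - 6)/2 = -2 + (⅕ - 6)/2 = -2 + (½)*(-29/5) = -2 - 29/10 = -49/10 ≈ -4.9000)
L(I) = 2*I*(-49/10 + I) (L(I) = (I - 49/10)*(I + I) = (-49/10 + I)*(2*I) = 2*I*(-49/10 + I))
L(q(3))*k = (((4 + 3)/3)*(-49 + 10*((4 + 3)/3))/5)*(-529) = (((⅓)*7)*(-49 + 10*((⅓)*7))/5)*(-529) = ((⅕)*(7/3)*(-49 + 10*(7/3)))*(-529) = ((⅕)*(7/3)*(-49 + 70/3))*(-529) = ((⅕)*(7/3)*(-77/3))*(-529) = -539/45*(-529) = 285131/45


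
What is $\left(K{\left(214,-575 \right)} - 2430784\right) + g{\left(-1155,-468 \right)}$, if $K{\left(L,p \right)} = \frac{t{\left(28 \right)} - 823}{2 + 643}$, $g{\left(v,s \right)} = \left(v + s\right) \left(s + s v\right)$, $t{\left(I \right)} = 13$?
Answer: $- \frac{37795608574}{43} \approx -8.7897 \cdot 10^{8}$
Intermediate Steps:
$g{\left(v,s \right)} = \left(s + v\right) \left(s + s v\right)$
$K{\left(L,p \right)} = - \frac{54}{43}$ ($K{\left(L,p \right)} = \frac{13 - 823}{2 + 643} = - \frac{810}{645} = \left(-810\right) \frac{1}{645} = - \frac{54}{43}$)
$\left(K{\left(214,-575 \right)} - 2430784\right) + g{\left(-1155,-468 \right)} = \left(- \frac{54}{43} - 2430784\right) - 468 \left(-468 - 1155 + \left(-1155\right)^{2} - -540540\right) = - \frac{104523766}{43} - 468 \left(-468 - 1155 + 1334025 + 540540\right) = - \frac{104523766}{43} - 876536856 = - \frac{37795608574}{43}$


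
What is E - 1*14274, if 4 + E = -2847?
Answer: -17125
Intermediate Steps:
E = -2851 (E = -4 - 2847 = -2851)
E - 1*14274 = -2851 - 1*14274 = -2851 - 14274 = -17125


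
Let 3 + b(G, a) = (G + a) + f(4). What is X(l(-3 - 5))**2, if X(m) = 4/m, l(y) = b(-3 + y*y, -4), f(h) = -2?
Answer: 1/169 ≈ 0.0059172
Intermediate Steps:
b(G, a) = -5 + G + a (b(G, a) = -3 + ((G + a) - 2) = -3 + (-2 + G + a) = -5 + G + a)
l(y) = -12 + y**2 (l(y) = -5 + (-3 + y*y) - 4 = -5 + (-3 + y**2) - 4 = -12 + y**2)
X(l(-3 - 5))**2 = (4/(-12 + (-3 - 5)**2))**2 = (4/(-12 + (-8)**2))**2 = (4/(-12 + 64))**2 = (4/52)**2 = (4*(1/52))**2 = (1/13)**2 = 1/169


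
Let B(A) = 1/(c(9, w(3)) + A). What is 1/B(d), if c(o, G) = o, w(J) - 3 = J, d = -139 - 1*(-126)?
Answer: -4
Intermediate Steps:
d = -13 (d = -139 + 126 = -13)
w(J) = 3 + J
B(A) = 1/(9 + A)
1/B(d) = 1/(1/(9 - 13)) = 1/(1/(-4)) = 1/(-¼) = -4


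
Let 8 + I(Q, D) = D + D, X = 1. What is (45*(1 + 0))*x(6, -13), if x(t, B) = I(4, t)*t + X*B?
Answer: 495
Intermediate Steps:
I(Q, D) = -8 + 2*D (I(Q, D) = -8 + (D + D) = -8 + 2*D)
x(t, B) = B + t*(-8 + 2*t) (x(t, B) = (-8 + 2*t)*t + 1*B = t*(-8 + 2*t) + B = B + t*(-8 + 2*t))
(45*(1 + 0))*x(6, -13) = (45*(1 + 0))*(-13 + 2*6*(-4 + 6)) = (45*1)*(-13 + 2*6*2) = 45*(-13 + 24) = 45*11 = 495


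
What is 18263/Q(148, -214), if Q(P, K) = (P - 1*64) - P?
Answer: -18263/64 ≈ -285.36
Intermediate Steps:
Q(P, K) = -64 (Q(P, K) = (P - 64) - P = (-64 + P) - P = -64)
18263/Q(148, -214) = 18263/(-64) = 18263*(-1/64) = -18263/64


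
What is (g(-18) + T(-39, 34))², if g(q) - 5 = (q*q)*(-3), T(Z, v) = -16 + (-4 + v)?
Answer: 908209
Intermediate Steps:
T(Z, v) = -20 + v
g(q) = 5 - 3*q² (g(q) = 5 + (q*q)*(-3) = 5 + q²*(-3) = 5 - 3*q²)
(g(-18) + T(-39, 34))² = ((5 - 3*(-18)²) + (-20 + 34))² = ((5 - 3*324) + 14)² = ((5 - 972) + 14)² = (-967 + 14)² = (-953)² = 908209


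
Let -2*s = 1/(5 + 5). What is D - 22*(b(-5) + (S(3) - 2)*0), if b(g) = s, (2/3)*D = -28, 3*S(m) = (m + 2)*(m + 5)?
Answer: -409/10 ≈ -40.900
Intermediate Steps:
S(m) = (2 + m)*(5 + m)/3 (S(m) = ((m + 2)*(m + 5))/3 = ((2 + m)*(5 + m))/3 = (2 + m)*(5 + m)/3)
D = -42 (D = (3/2)*(-28) = -42)
s = -1/20 (s = -1/(2*(5 + 5)) = -½/10 = -½*⅒ = -1/20 ≈ -0.050000)
b(g) = -1/20
D - 22*(b(-5) + (S(3) - 2)*0) = -42 - 22*(-1/20 + ((10/3 + (⅓)*3² + (7/3)*3) - 2)*0) = -42 - 22*(-1/20 + ((10/3 + (⅓)*9 + 7) - 2)*0) = -42 - 22*(-1/20 + ((10/3 + 3 + 7) - 2)*0) = -42 - 22*(-1/20 + (40/3 - 2)*0) = -42 - 22*(-1/20 + (34/3)*0) = -42 - 22*(-1/20 + 0) = -42 - 22*(-1/20) = -42 + 11/10 = -409/10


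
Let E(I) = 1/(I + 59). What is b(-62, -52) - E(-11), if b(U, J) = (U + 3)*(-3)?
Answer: 8495/48 ≈ 176.98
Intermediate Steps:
E(I) = 1/(59 + I)
b(U, J) = -9 - 3*U (b(U, J) = (3 + U)*(-3) = -9 - 3*U)
b(-62, -52) - E(-11) = (-9 - 3*(-62)) - 1/(59 - 11) = (-9 + 186) - 1/48 = 177 - 1*1/48 = 177 - 1/48 = 8495/48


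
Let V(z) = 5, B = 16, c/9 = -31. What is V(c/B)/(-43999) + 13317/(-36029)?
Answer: -586114828/1585239971 ≈ -0.36973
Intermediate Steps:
c = -279 (c = 9*(-31) = -279)
V(c/B)/(-43999) + 13317/(-36029) = 5/(-43999) + 13317/(-36029) = 5*(-1/43999) + 13317*(-1/36029) = -5/43999 - 13317/36029 = -586114828/1585239971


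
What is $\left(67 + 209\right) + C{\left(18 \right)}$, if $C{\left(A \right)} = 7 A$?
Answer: $402$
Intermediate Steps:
$\left(67 + 209\right) + C{\left(18 \right)} = \left(67 + 209\right) + 7 \cdot 18 = 276 + 126 = 402$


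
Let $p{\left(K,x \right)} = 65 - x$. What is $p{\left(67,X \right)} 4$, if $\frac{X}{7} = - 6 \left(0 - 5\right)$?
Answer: $-580$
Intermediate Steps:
$X = 210$ ($X = 7 \left(- 6 \left(0 - 5\right)\right) = 7 \left(\left(-6\right) \left(-5\right)\right) = 7 \cdot 30 = 210$)
$p{\left(67,X \right)} 4 = \left(65 - 210\right) 4 = \left(-145\right) 4 = -580$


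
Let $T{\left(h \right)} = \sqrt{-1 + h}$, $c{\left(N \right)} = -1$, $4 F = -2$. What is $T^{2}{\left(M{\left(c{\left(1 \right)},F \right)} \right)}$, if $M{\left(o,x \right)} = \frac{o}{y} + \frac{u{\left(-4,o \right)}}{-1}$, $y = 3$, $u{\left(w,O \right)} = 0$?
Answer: $- \frac{4}{3} \approx -1.3333$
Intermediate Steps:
$F = - \frac{1}{2}$ ($F = \frac{1}{4} \left(-2\right) = - \frac{1}{2} \approx -0.5$)
$M{\left(o,x \right)} = \frac{o}{3}$ ($M{\left(o,x \right)} = \frac{o}{3} + \frac{0}{-1} = o \frac{1}{3} + 0 \left(-1\right) = \frac{o}{3} + 0 = \frac{o}{3}$)
$T^{2}{\left(M{\left(c{\left(1 \right)},F \right)} \right)} = \left(\sqrt{-1 + \frac{1}{3} \left(-1\right)}\right)^{2} = \left(\sqrt{-1 - \frac{1}{3}}\right)^{2} = \left(\sqrt{- \frac{4}{3}}\right)^{2} = \left(\frac{2 i \sqrt{3}}{3}\right)^{2} = - \frac{4}{3}$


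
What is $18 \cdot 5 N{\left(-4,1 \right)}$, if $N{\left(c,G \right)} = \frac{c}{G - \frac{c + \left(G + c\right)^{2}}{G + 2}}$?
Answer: $540$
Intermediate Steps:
$N{\left(c,G \right)} = \frac{c}{G - \frac{c + \left(G + c\right)^{2}}{2 + G}}$
$18 \cdot 5 N{\left(-4,1 \right)} = 18 \cdot 5 \left(- \frac{4 \left(2 + 1\right)}{1^{2} - -4 - \left(1 - 4\right)^{2} + 2 \cdot 1}\right) = 90 \left(\left(-4\right) \frac{1}{1 + 4 - \left(-3\right)^{2} + 2} \cdot 3\right) = 90 \left(\left(-4\right) \frac{1}{1 + 4 - 9 + 2} \cdot 3\right) = 90 \left(\left(-4\right) \frac{1}{-2} \cdot 3\right) = 90 \left(\left(-4\right) \left(- \frac{1}{2}\right) 3\right) = 90 \cdot 6 = 540$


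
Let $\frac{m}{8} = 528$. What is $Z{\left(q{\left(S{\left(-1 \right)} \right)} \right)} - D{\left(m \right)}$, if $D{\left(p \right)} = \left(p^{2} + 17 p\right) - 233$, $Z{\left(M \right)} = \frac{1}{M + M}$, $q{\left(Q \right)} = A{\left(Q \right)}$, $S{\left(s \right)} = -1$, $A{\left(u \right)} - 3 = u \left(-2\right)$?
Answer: $- \frac{179137509}{10} \approx -1.7914 \cdot 10^{7}$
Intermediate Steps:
$A{\left(u \right)} = 3 - 2 u$ ($A{\left(u \right)} = 3 + u \left(-2\right) = 3 - 2 u$)
$q{\left(Q \right)} = 3 - 2 Q$
$Z{\left(M \right)} = \frac{1}{2 M}$
$m = 4224$ ($m = 8 \cdot 528 = 4224$)
$D{\left(p \right)} = -233 + p^{2} + 17 p$
$Z{\left(q{\left(S{\left(-1 \right)} \right)} \right)} - D{\left(m \right)} = \frac{1}{2 \left(3 - -2\right)} - \left(-233 + 4224^{2} + 17 \cdot 4224\right) = \frac{1}{2 \left(3 + 2\right)} - \left(-233 + 17842176 + 71808\right) = \frac{1}{2 \cdot 5} - 17913751 = \frac{1}{2} \cdot \frac{1}{5} - 17913751 = \frac{1}{10} - 17913751 = - \frac{179137509}{10}$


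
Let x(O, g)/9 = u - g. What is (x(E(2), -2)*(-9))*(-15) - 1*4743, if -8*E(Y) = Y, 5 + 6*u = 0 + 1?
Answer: -3123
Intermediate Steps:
u = -2/3 (u = -5/6 + (0 + 1)/6 = -5/6 + (1/6)*1 = -5/6 + 1/6 = -2/3 ≈ -0.66667)
E(Y) = -Y/8
x(O, g) = -6 - 9*g (x(O, g) = 9*(-2/3 - g) = -6 - 9*g)
(x(E(2), -2)*(-9))*(-15) - 1*4743 = ((-6 - 9*(-2))*(-9))*(-15) - 1*4743 = ((-6 + 18)*(-9))*(-15) - 4743 = (12*(-9))*(-15) - 4743 = -108*(-15) - 4743 = 1620 - 4743 = -3123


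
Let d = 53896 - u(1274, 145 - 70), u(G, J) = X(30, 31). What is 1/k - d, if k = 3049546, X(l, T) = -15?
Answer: -164404074405/3049546 ≈ -53911.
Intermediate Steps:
u(G, J) = -15
d = 53911 (d = 53896 - 1*(-15) = 53896 + 15 = 53911)
1/k - d = 1/3049546 - 1*53911 = 1/3049546 - 53911 = -164404074405/3049546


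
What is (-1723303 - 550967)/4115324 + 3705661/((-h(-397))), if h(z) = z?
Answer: 7624546381987/816891814 ≈ 9333.6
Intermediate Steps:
(-1723303 - 550967)/4115324 + 3705661/((-h(-397))) = (-1723303 - 550967)/4115324 + 3705661/((-1*(-397))) = -2274270*1/4115324 + 3705661/397 = -1137135/2057662 + 3705661*(1/397) = -1137135/2057662 + 3705661/397 = 7624546381987/816891814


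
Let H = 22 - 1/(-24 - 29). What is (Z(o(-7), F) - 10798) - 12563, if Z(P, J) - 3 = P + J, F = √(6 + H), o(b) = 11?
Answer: -23347 + 3*√8745/53 ≈ -23342.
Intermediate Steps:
H = 1167/53 (H = 22 - 1/(-53) = 22 - 1*(-1/53) = 22 + 1/53 = 1167/53 ≈ 22.019)
F = 3*√8745/53 (F = √(6 + 1167/53) = √(1485/53) = 3*√8745/53 ≈ 5.2933)
Z(P, J) = 3 + J + P (Z(P, J) = 3 + (P + J) = 3 + (J + P) = 3 + J + P)
(Z(o(-7), F) - 10798) - 12563 = ((3 + 3*√8745/53 + 11) - 10798) - 12563 = ((14 + 3*√8745/53) - 10798) - 12563 = (-10784 + 3*√8745/53) - 12563 = -23347 + 3*√8745/53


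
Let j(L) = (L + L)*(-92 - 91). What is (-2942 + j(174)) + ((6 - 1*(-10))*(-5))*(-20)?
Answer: -65026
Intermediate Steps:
j(L) = -366*L (j(L) = (2*L)*(-183) = -366*L)
(-2942 + j(174)) + ((6 - 1*(-10))*(-5))*(-20) = (-2942 - 366*174) + ((6 - 1*(-10))*(-5))*(-20) = (-2942 - 63684) + ((6 + 10)*(-5))*(-20) = -66626 + (16*(-5))*(-20) = -66626 - 80*(-20) = -66626 + 1600 = -65026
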